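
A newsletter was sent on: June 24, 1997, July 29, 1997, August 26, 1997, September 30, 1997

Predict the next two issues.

October 28, 1997; November 25, 1997

Every date is a Tuesday; gaps 35, 28, 35 days.
Each is the last Tuesday of its month (at least one falls on the 29th or later, ruling out '4th Tuesday').
October 1997 ends with Tuesday October 28, 1997.
Last Tuesday of November 1997: November 25, 1997.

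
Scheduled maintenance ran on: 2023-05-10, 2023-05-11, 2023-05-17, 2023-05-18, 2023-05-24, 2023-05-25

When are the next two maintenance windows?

2023-05-31, 2023-06-01

The gap pattern 1, 6, 1, 6, 1 repeats every 2 events.
These are the Wednesdays and Thursdays of each week.
The following Wednesday is 2023-05-31.
Next Thursday: 2023-06-01.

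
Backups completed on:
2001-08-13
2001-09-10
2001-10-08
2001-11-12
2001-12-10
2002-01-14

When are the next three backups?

All dates are Mondays, 28, 28, 35, 28, 35 days apart.
Specifically, the 2nd Monday of each month.
February 2002 — 2nd Monday is 2002-02-11.
March 2002 — 2nd Monday is 2002-03-11.
April 2002 — 2nd Monday is 2002-04-08.

2002-02-11, 2002-03-11, 2002-04-08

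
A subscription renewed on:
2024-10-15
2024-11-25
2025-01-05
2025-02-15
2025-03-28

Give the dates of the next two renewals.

Gaps between consecutive events: 41, 41, 41, 41 days — a constant 41-day interval.
2025-03-28 + 41 days = 2025-05-08.
2025-05-08 + 41 days = 2025-06-18.

2025-05-08, 2025-06-18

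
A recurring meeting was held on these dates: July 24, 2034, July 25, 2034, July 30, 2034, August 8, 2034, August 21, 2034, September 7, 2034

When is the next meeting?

Intervals are 1, 5, 9, 13, 17 days — an arithmetic progression with common difference 4.
Next gap: 21 days. September 7, 2034 + 21 days = September 28, 2034.

September 28, 2034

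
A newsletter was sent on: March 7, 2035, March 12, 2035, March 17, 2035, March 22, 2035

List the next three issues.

The spacing is 5, 5, 5 days — always 5 days.
March 22, 2035 + 5 days = March 27, 2035.
March 27, 2035 + 5 days = April 1, 2035.
April 1, 2035 + 5 days = April 6, 2035.

March 27, 2035; April 1, 2035; April 6, 2035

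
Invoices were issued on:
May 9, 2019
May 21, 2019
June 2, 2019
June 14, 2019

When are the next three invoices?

The spacing is 12, 12, 12 days — always 12 days.
June 14, 2019 + 12 days = June 26, 2019.
June 26, 2019 + 12 days = July 8, 2019.
July 8, 2019 + 12 days = July 20, 2019.

June 26, 2019; July 8, 2019; July 20, 2019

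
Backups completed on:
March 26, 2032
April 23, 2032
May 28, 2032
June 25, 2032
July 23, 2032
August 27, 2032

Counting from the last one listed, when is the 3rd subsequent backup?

November 26, 2032

All dates are Fridays, 28, 35, 28, 28, 35 days apart.
Specifically, the 4th Friday of each month.
4th Friday of September 2032: September 24, 2032.
October 2032 — 4th Friday is October 22, 2032.
4th Friday of November 2032: November 26, 2032.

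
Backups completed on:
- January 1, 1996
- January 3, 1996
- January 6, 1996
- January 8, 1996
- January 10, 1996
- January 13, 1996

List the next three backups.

Every event lands on a Monday or Wednesday or Saturday (gaps cycle 2, 3, 2, 2, 3).
So the schedule is: every Monday, Wednesday and Saturday.
The following Monday is January 15, 1996.
Next Wednesday: January 17, 1996.
The following Saturday is January 20, 1996.

January 15, 1996; January 17, 1996; January 20, 1996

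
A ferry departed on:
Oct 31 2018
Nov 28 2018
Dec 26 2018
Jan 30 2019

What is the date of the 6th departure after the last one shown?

These are Wednesdays with 28, 28, 35-day gaps.
Each is the final Wednesday of its month — Oct 31 2018 is past the 28th, so '4th Wednesday' doesn't fit.
February 2019 ends with Wednesday Feb 27 2019.
March 2019 ends with Wednesday Mar 27 2019.
Last Wednesday of April 2019: Apr 24 2019.
May 2019 ends with Wednesday May 29 2019.
Last Wednesday of June 2019: Jun 26 2019.
Last Wednesday of July 2019: Jul 31 2019.

Jul 31 2019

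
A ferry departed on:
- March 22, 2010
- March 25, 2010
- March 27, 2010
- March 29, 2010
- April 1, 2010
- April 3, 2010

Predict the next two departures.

April 5, 2010; April 8, 2010

Gaps: 3, 2, 2, 3, 2 days — not constant, but cyclic with period 3.
The events fall on every Monday, Thursday and Saturday.
The following Monday is April 5, 2010.
Next Thursday: April 8, 2010.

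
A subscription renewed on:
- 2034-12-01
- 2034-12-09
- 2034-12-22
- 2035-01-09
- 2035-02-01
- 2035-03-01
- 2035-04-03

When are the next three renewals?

2035-05-11, 2035-06-23, 2035-08-10

Gaps: 8, 13, 18, 23, 28, 33 days — each gap is 5 larger than the previous one.
Next gap: 38 days. 2035-04-03 + 38 days = 2035-05-11.
Next gap: 43 days. 2035-05-11 + 43 days = 2035-06-23.
Next gap: 48 days. 2035-06-23 + 48 days = 2035-08-10.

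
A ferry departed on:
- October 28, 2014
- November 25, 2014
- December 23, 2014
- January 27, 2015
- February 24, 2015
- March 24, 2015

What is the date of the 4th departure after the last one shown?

July 28, 2015

All dates are Tuesdays, 28, 28, 35, 28, 28 days apart.
Specifically, the 4th Tuesday of each month.
April 2015 — 4th Tuesday is April 28, 2015.
4th Tuesday of May 2015: May 26, 2015.
June 2015 — 4th Tuesday is June 23, 2015.
4th Tuesday of July 2015: July 28, 2015.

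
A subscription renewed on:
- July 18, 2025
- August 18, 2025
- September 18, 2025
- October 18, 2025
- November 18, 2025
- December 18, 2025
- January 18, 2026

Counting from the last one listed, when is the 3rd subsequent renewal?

April 18, 2026

The day-of-month is always 18 (31, 31, 30, 31, 30, 31 days between events).
So this recurs on the 18th of each month.
Next: February 2026 → February 18, 2026.
March 2026: March 18, 2026.
Next: April 2026 → April 18, 2026.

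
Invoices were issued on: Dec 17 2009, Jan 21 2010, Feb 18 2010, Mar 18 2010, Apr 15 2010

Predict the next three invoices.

These are Thursdays at 28- or 35-day spacing (35, 28, 28, 28).
The pattern: 3rd Thursday of the month.
3rd Thursday of May 2010: May 20 2010.
3rd Thursday of June 2010: Jun 17 2010.
3rd Thursday of July 2010: Jul 15 2010.

May 20 2010, Jun 17 2010, Jul 15 2010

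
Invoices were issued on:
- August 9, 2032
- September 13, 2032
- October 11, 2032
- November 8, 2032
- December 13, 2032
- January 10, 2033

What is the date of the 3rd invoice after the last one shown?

April 11, 2033

Gaps: 35, 28, 28, 35, 28 days — a mix of 28 and 35. Every date is a Monday.
Each is the 2nd Monday of its month.
February 2033 — 2nd Monday is February 14, 2033.
2nd Monday of March 2033: March 14, 2033.
2nd Monday of April 2033: April 11, 2033.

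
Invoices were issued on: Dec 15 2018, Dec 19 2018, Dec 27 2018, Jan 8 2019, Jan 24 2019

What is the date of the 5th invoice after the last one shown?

Jun 13 2019

Intervals are 4, 8, 12, 16 days — an arithmetic progression with common difference 4.
Next gap: 20 days. Jan 24 2019 + 20 days = Feb 13 2019.
Next gap: 24 days. Feb 13 2019 + 24 days = Mar 9 2019.
Next gap: 28 days. Mar 9 2019 + 28 days = Apr 6 2019.
Next gap: 32 days. Apr 6 2019 + 32 days = May 8 2019.
Next gap: 36 days. May 8 2019 + 36 days = Jun 13 2019.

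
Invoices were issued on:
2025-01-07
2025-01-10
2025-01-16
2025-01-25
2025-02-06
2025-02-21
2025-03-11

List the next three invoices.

2025-04-01, 2025-04-25, 2025-05-22

Intervals are 3, 6, 9, 12, 15, 18 days — an arithmetic progression with common difference 3.
Next gap: 21 days. 2025-03-11 + 21 days = 2025-04-01.
Next gap: 24 days. 2025-04-01 + 24 days = 2025-04-25.
Next gap: 27 days. 2025-04-25 + 27 days = 2025-05-22.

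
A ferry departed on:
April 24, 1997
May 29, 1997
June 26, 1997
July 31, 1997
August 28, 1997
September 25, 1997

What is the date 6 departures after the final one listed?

March 26, 1998

These are Thursdays with 35, 28, 35, 28, 28-day gaps.
Each is the final Thursday of its month — May 29, 1997 is past the 28th, so '4th Thursday' doesn't fit.
October 1997 ends with Thursday October 30, 1997.
November 1997 ends with Thursday November 27, 1997.
Last Thursday of December 1997: December 25, 1997.
Last Thursday of January 1998: January 29, 1998.
Last Thursday of February 1998: February 26, 1998.
Last Thursday of March 1998: March 26, 1998.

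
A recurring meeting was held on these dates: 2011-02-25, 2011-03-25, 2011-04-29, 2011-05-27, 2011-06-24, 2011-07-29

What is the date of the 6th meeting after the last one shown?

2012-01-27

All Fridays; the gaps (28, 35, 28, 28, 35) vary with month length.
This is the last Friday of each month.
Last Friday of August 2011: 2011-08-26.
September 2011 ends with Friday 2011-09-30.
Last Friday of October 2011: 2011-10-28.
Last Friday of November 2011: 2011-11-25.
December 2011 ends with Friday 2011-12-30.
Last Friday of January 2012: 2012-01-27.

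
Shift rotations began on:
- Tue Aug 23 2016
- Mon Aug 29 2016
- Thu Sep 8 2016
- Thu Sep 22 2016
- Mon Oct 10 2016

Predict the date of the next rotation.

Intervals are 6, 10, 14, 18 days — an arithmetic progression with common difference 4.
Next gap: 22 days. Mon Oct 10 2016 + 22 days = Tue Nov 1 2016.

Tue Nov 1 2016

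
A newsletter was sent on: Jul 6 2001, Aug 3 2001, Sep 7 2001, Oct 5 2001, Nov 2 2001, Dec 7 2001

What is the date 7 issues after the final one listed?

Jul 5 2002

These are Fridays at 28- or 35-day spacing (28, 35, 28, 28, 35).
The pattern: 1st Friday of the month.
January 2002 — 1st Friday is Jan 4 2002.
1st Friday of February 2002: Feb 1 2002.
March 2002 — 1st Friday is Mar 1 2002.
1st Friday of April 2002: Apr 5 2002.
1st Friday of May 2002: May 3 2002.
1st Friday of June 2002: Jun 7 2002.
July 2002 — 1st Friday is Jul 5 2002.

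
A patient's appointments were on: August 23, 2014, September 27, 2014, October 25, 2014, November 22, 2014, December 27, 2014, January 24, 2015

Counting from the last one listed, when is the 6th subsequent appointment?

These are Saturdays at 28- or 35-day spacing (35, 28, 28, 35, 28).
The pattern: 4th Saturday of the month.
February 2015 — 4th Saturday is February 28, 2015.
March 2015 — 4th Saturday is March 28, 2015.
April 2015 — 4th Saturday is April 25, 2015.
4th Saturday of May 2015: May 23, 2015.
4th Saturday of June 2015: June 27, 2015.
July 2015 — 4th Saturday is July 25, 2015.

July 25, 2015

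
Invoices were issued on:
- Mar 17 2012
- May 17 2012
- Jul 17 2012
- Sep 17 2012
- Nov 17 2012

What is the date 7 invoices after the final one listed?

The day-of-month is always 17 (61, 61, 62, 61 days between events).
So this recurs on the 17th of every 2 months.
January 2013: Jan 17 2013.
March 2013: Mar 17 2013.
May 2013: May 17 2013.
Next: July 2013 → Jul 17 2013.
September 2013: Sep 17 2013.
November 2013: Nov 17 2013.
January 2014: Jan 17 2014.

Jan 17 2014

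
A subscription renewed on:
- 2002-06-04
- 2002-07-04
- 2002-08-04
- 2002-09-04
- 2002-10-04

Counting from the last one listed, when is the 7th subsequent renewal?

2003-05-04

The day-of-month is always 4 (30, 31, 31, 30 days between events).
So this recurs on the 4th of each month.
November 2002: 2002-11-04.
December 2002: 2002-12-04.
January 2003: 2003-01-04.
Next: February 2003 → 2003-02-04.
Next: March 2003 → 2003-03-04.
April 2003: 2003-04-04.
May 2003: 2003-05-04.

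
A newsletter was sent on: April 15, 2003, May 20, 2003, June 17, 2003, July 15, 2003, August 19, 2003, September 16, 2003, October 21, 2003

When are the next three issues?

These are Tuesdays at 28- or 35-day spacing (35, 28, 28, 35, 28, 35).
The pattern: 3rd Tuesday of the month.
3rd Tuesday of November 2003: November 18, 2003.
3rd Tuesday of December 2003: December 16, 2003.
January 2004 — 3rd Tuesday is January 20, 2004.

November 18, 2003; December 16, 2003; January 20, 2004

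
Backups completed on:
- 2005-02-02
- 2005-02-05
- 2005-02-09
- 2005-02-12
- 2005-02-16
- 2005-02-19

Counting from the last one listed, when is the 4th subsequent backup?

Gaps: 3, 4, 3, 4, 3 days — not constant, but cyclic with period 2.
The events fall on every Wednesday and Saturday.
Next Wednesday: 2005-02-23.
The following Saturday is 2005-02-26.
The following Wednesday is 2005-03-02.
The following Saturday is 2005-03-05.

2005-03-05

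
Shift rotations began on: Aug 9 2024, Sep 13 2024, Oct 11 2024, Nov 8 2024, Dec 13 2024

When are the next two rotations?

Gaps: 35, 28, 28, 35 days — a mix of 28 and 35. Every date is a Friday.
Each is the 2nd Friday of its month.
2nd Friday of January 2025: Jan 10 2025.
February 2025 — 2nd Friday is Feb 14 2025.

Jan 10 2025, Feb 14 2025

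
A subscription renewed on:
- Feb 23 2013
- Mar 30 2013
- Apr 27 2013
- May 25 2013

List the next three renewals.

Jun 29 2013, Jul 27 2013, Aug 31 2013

These are Saturdays with 35, 28, 28-day gaps.
Each is the final Saturday of its month — Mar 30 2013 is past the 28th, so '4th Saturday' doesn't fit.
Last Saturday of June 2013: Jun 29 2013.
Last Saturday of July 2013: Jul 27 2013.
Last Saturday of August 2013: Aug 31 2013.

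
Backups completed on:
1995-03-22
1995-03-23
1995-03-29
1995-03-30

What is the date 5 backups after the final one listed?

1995-04-19

Gaps: 1, 6, 1 days — not constant, but cyclic with period 2.
The events fall on every Wednesday and Thursday.
Next Wednesday: 1995-04-05.
The following Thursday is 1995-04-06.
Next Wednesday: 1995-04-12.
The following Thursday is 1995-04-13.
Next Wednesday: 1995-04-19.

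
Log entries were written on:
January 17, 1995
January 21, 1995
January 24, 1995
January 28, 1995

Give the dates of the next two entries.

January 31, 1995; February 4, 1995

The gap pattern 4, 3, 4 repeats every 2 events.
These are the Tuesdays and Saturdays of each week.
Next Tuesday: January 31, 1995.
The following Saturday is February 4, 1995.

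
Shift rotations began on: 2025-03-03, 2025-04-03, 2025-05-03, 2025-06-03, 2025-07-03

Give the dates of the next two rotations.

Each date is the 3rd; the gaps (31, 30, 31, 30) track the month lengths.
The rule is the 3rd of each month.
August 2025: 2025-08-03.
September 2025: 2025-09-03.

2025-08-03, 2025-09-03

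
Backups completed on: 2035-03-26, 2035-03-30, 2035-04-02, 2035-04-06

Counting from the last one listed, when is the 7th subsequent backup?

The gap pattern 4, 3, 4 repeats every 2 events.
These are the Mondays and Fridays of each week.
Next Monday: 2035-04-09.
The following Friday is 2035-04-13.
The following Monday is 2035-04-16.
Next Friday: 2035-04-20.
Next Monday: 2035-04-23.
The following Friday is 2035-04-27.
The following Monday is 2035-04-30.

2035-04-30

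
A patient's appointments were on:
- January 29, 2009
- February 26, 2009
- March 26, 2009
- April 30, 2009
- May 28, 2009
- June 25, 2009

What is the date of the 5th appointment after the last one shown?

November 26, 2009

All Thursdays; the gaps (28, 28, 35, 28, 28) vary with month length.
This is the last Thursday of each month.
Last Thursday of July 2009: July 30, 2009.
August 2009 ends with Thursday August 27, 2009.
Last Thursday of September 2009: September 24, 2009.
October 2009 ends with Thursday October 29, 2009.
November 2009 ends with Thursday November 26, 2009.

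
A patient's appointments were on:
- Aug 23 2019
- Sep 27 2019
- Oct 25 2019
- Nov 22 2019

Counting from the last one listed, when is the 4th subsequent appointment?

Mar 27 2020

Gaps: 35, 28, 28 days — a mix of 28 and 35. Every date is a Friday.
Each is the 4th Friday of its month.
4th Friday of December 2019: Dec 27 2019.
January 2020 — 4th Friday is Jan 24 2020.
4th Friday of February 2020: Feb 28 2020.
4th Friday of March 2020: Mar 27 2020.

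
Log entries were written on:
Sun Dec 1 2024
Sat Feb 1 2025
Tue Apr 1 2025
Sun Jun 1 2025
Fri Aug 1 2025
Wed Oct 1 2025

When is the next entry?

Mon Dec 1 2025

Each date is the 1st; the gaps (62, 59, 61, 61, 61) track the month lengths.
The rule is the 1st of every 2 months.
December 2025: Mon Dec 1 2025.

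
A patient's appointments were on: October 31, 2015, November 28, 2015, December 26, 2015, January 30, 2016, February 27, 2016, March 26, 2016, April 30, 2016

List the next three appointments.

May 28, 2016; June 25, 2016; July 30, 2016

Every date is a Saturday; gaps 28, 28, 35, 28, 28, 35 days.
Each is the last Saturday of its month (at least one falls on the 29th or later, ruling out '4th Saturday').
Last Saturday of May 2016: May 28, 2016.
Last Saturday of June 2016: June 25, 2016.
July 2016 ends with Saturday July 30, 2016.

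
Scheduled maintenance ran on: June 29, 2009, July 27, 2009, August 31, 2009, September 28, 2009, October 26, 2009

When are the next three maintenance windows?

November 30, 2009; December 28, 2009; January 25, 2010

All Mondays; the gaps (28, 35, 28, 28) vary with month length.
This is the last Monday of each month.
November 2009 ends with Monday November 30, 2009.
December 2009 ends with Monday December 28, 2009.
Last Monday of January 2010: January 25, 2010.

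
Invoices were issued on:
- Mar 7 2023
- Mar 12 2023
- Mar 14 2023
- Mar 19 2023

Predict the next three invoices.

Gaps: 5, 2, 5 days — not constant, but cyclic with period 2.
The events fall on every Tuesday and Sunday.
The following Tuesday is Mar 21 2023.
Next Sunday: Mar 26 2023.
The following Tuesday is Mar 28 2023.

Mar 21 2023, Mar 26 2023, Mar 28 2023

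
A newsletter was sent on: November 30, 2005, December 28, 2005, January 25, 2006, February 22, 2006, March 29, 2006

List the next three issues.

All Wednesdays; the gaps (28, 28, 28, 35) vary with month length.
This is the last Wednesday of each month.
April 2006 ends with Wednesday April 26, 2006.
May 2006 ends with Wednesday May 31, 2006.
June 2006 ends with Wednesday June 28, 2006.

April 26, 2006; May 31, 2006; June 28, 2006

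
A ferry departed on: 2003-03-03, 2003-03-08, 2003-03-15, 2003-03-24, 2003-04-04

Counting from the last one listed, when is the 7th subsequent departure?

Gaps: 5, 7, 9, 11 days — each gap is 2 larger than the previous one.
Next gap: 13 days. 2003-04-04 + 13 days = 2003-04-17.
Next gap: 15 days. 2003-04-17 + 15 days = 2003-05-02.
Next gap: 17 days. 2003-05-02 + 17 days = 2003-05-19.
Next gap: 19 days. 2003-05-19 + 19 days = 2003-06-07.
Next gap: 21 days. 2003-06-07 + 21 days = 2003-06-28.
Next gap: 23 days. 2003-06-28 + 23 days = 2003-07-21.
Next gap: 25 days. 2003-07-21 + 25 days = 2003-08-15.

2003-08-15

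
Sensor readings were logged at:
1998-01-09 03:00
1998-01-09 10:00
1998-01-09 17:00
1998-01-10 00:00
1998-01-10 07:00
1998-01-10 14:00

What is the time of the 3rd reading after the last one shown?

1998-01-11 11:00

Gaps: 7, 7, 7, 7, 7 hours — each event is 7 hours after the previous one.
1998-01-10 14:00 + 7 h = 1998-01-10 21:00.
1998-01-10 21:00 + 7 h = 1998-01-11 04:00.
1998-01-11 04:00 + 7 h = 1998-01-11 11:00.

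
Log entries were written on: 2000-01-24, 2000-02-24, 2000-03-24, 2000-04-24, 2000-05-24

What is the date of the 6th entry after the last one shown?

2000-11-24

Each date is the 24th; the gaps (31, 29, 31, 30) track the month lengths.
The rule is the 24th of each month.
June 2000: 2000-06-24.
July 2000: 2000-07-24.
August 2000: 2000-08-24.
September 2000: 2000-09-24.
October 2000: 2000-10-24.
November 2000: 2000-11-24.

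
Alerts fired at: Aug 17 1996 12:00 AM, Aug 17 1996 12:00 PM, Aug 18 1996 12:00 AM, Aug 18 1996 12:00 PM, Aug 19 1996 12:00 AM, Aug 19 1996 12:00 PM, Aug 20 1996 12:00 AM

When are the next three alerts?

Aug 20 1996 12:00 PM, Aug 21 1996 12:00 AM, Aug 21 1996 12:00 PM

The interval is a steady 12 hours (12, 12, 12, 12, 12, 12).
Aug 20 1996 12:00 AM + 12 h = Aug 20 1996 12:00 PM.
Aug 20 1996 12:00 PM + 12 h = Aug 21 1996 12:00 AM.
Aug 21 1996 12:00 AM + 12 h = Aug 21 1996 12:00 PM.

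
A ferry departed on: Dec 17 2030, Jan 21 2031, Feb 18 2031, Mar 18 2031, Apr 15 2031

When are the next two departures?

May 20 2031, Jun 17 2031

Gaps: 35, 28, 28, 28 days — a mix of 28 and 35. Every date is a Tuesday.
Each is the 3rd Tuesday of its month.
May 2031 — 3rd Tuesday is May 20 2031.
3rd Tuesday of June 2031: Jun 17 2031.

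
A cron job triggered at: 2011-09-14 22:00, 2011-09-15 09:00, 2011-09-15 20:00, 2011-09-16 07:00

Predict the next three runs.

2011-09-16 18:00, 2011-09-17 05:00, 2011-09-17 16:00

Spacing: 11, 11, 11 h — constant 11 h.
2011-09-16 07:00 + 11 h = 2011-09-16 18:00.
2011-09-16 18:00 + 11 h = 2011-09-17 05:00.
2011-09-17 05:00 + 11 h = 2011-09-17 16:00.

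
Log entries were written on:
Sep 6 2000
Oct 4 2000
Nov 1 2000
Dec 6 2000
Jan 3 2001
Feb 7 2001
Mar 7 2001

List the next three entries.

Gaps: 28, 28, 35, 28, 35, 28 days — a mix of 28 and 35. Every date is a Wednesday.
Each is the 1st Wednesday of its month.
1st Wednesday of April 2001: Apr 4 2001.
1st Wednesday of May 2001: May 2 2001.
1st Wednesday of June 2001: Jun 6 2001.

Apr 4 2001, May 2 2001, Jun 6 2001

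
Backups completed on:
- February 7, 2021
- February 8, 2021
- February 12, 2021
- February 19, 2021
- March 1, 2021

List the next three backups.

Intervals are 1, 4, 7, 10 days — an arithmetic progression with common difference 3.
Next gap: 13 days. March 1, 2021 + 13 days = March 14, 2021.
Next gap: 16 days. March 14, 2021 + 16 days = March 30, 2021.
Next gap: 19 days. March 30, 2021 + 19 days = April 18, 2021.

March 14, 2021; March 30, 2021; April 18, 2021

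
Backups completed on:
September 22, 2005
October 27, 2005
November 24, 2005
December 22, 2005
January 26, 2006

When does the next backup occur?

Gaps: 35, 28, 28, 35 days — a mix of 28 and 35. Every date is a Thursday.
Each is the 4th Thursday of its month.
4th Thursday of February 2006: February 23, 2006.

February 23, 2006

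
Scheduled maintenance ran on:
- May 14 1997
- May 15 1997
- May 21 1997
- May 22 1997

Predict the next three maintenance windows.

May 28 1997, May 29 1997, Jun 4 1997

Every event lands on a Wednesday or Thursday (gaps cycle 1, 6, 1).
So the schedule is: every Wednesday and Thursday.
The following Wednesday is May 28 1997.
The following Thursday is May 29 1997.
Next Wednesday: Jun 4 1997.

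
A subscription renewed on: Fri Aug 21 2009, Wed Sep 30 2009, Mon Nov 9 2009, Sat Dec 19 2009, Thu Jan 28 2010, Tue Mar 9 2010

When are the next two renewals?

Sun Apr 18 2010, Fri May 28 2010

Every event comes 40 days after the last (40, 40, 40, 40, 40).
Tue Mar 9 2010 + 40 days = Sun Apr 18 2010.
Sun Apr 18 2010 + 40 days = Fri May 28 2010.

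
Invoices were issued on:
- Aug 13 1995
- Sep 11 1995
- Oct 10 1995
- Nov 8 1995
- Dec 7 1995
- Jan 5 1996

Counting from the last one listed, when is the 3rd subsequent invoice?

Apr 1 1996

Gaps between consecutive events: 29, 29, 29, 29, 29 days — a constant 29-day interval.
Jan 5 1996 + 29 days = Feb 3 1996.
Feb 3 1996 + 29 days = Mar 3 1996.
Mar 3 1996 + 29 days = Apr 1 1996.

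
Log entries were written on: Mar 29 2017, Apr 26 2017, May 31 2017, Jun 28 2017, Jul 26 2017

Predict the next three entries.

Aug 30 2017, Sep 27 2017, Oct 25 2017

These are Wednesdays with 28, 35, 28, 28-day gaps.
Each is the final Wednesday of its month — Mar 29 2017 is past the 28th, so '4th Wednesday' doesn't fit.
Last Wednesday of August 2017: Aug 30 2017.
Last Wednesday of September 2017: Sep 27 2017.
Last Wednesday of October 2017: Oct 25 2017.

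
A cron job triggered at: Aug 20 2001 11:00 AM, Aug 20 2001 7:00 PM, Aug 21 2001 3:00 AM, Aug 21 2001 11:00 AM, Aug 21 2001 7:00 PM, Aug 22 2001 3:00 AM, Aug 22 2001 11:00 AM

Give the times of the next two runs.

Aug 22 2001 7:00 PM, Aug 23 2001 3:00 AM

Gaps: 8, 8, 8, 8, 8, 8 hours — each event is 8 hours after the previous one.
Aug 22 2001 11:00 AM + 8 h = Aug 22 2001 7:00 PM.
Aug 22 2001 7:00 PM + 8 h = Aug 23 2001 3:00 AM.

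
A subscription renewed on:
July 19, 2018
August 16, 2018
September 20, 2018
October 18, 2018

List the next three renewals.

November 15, 2018; December 20, 2018; January 17, 2019

All dates are Thursdays, 28, 35, 28 days apart.
Specifically, the 3rd Thursday of each month.
3rd Thursday of November 2018: November 15, 2018.
December 2018 — 3rd Thursday is December 20, 2018.
3rd Thursday of January 2019: January 17, 2019.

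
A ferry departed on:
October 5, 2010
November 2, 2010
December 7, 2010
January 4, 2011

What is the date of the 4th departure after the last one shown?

May 3, 2011

All dates are Tuesdays, 28, 35, 28 days apart.
Specifically, the 1st Tuesday of each month.
1st Tuesday of February 2011: February 1, 2011.
March 2011 — 1st Tuesday is March 1, 2011.
1st Tuesday of April 2011: April 5, 2011.
May 2011 — 1st Tuesday is May 3, 2011.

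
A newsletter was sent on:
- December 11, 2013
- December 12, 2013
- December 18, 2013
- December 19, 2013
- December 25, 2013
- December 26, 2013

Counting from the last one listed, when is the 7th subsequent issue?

January 22, 2014

Gaps: 1, 6, 1, 6, 1 days — not constant, but cyclic with period 2.
The events fall on every Wednesday and Thursday.
Next Wednesday: January 1, 2014.
The following Thursday is January 2, 2014.
Next Wednesday: January 8, 2014.
The following Thursday is January 9, 2014.
Next Wednesday: January 15, 2014.
The following Thursday is January 16, 2014.
Next Wednesday: January 22, 2014.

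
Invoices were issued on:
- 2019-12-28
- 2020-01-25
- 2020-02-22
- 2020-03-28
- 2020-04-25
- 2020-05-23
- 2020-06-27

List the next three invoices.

2020-07-25, 2020-08-22, 2020-09-26

These are Saturdays at 28- or 35-day spacing (28, 28, 35, 28, 28, 35).
The pattern: 4th Saturday of the month.
4th Saturday of July 2020: 2020-07-25.
August 2020 — 4th Saturday is 2020-08-22.
4th Saturday of September 2020: 2020-09-26.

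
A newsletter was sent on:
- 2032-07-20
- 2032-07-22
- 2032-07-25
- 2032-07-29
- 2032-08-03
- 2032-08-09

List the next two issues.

Gaps: 2, 3, 4, 5, 6 days — each gap is 1 larger than the previous one.
Next gap: 7 days. 2032-08-09 + 7 days = 2032-08-16.
Next gap: 8 days. 2032-08-16 + 8 days = 2032-08-24.

2032-08-16, 2032-08-24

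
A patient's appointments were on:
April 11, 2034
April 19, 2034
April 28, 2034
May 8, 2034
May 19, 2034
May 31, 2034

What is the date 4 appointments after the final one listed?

July 28, 2034

Gaps: 8, 9, 10, 11, 12 days — each gap is 1 larger than the previous one.
Next gap: 13 days. May 31, 2034 + 13 days = June 13, 2034.
Next gap: 14 days. June 13, 2034 + 14 days = June 27, 2034.
Next gap: 15 days. June 27, 2034 + 15 days = July 12, 2034.
Next gap: 16 days. July 12, 2034 + 16 days = July 28, 2034.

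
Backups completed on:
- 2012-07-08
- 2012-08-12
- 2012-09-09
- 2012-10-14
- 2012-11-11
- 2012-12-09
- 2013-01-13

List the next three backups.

Gaps: 35, 28, 35, 28, 28, 35 days — a mix of 28 and 35. Every date is a Sunday.
Each is the 2nd Sunday of its month.
2nd Sunday of February 2013: 2013-02-10.
March 2013 — 2nd Sunday is 2013-03-10.
2nd Sunday of April 2013: 2013-04-14.

2013-02-10, 2013-03-10, 2013-04-14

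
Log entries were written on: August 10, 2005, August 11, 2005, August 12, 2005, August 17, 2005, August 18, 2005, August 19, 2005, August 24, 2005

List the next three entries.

Gaps: 1, 1, 5, 1, 1, 5 days — not constant, but cyclic with period 3.
The events fall on every Wednesday, Thursday and Friday.
The following Thursday is August 25, 2005.
Next Friday: August 26, 2005.
The following Wednesday is August 31, 2005.

August 25, 2005; August 26, 2005; August 31, 2005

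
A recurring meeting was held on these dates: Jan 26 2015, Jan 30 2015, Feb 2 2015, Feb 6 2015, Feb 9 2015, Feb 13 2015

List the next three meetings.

Every event lands on a Monday or Friday (gaps cycle 4, 3, 4, 3, 4).
So the schedule is: every Monday and Friday.
Next Monday: Feb 16 2015.
The following Friday is Feb 20 2015.
The following Monday is Feb 23 2015.

Feb 16 2015, Feb 20 2015, Feb 23 2015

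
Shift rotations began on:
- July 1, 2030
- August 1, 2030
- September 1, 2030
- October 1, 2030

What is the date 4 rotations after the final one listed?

Gaps: 31, 31, 30 days — not constant. Every event is on the 1st of the month.
Pattern: the 1st of each month.
Next: November 2030 → November 1, 2030.
December 2030: December 1, 2030.
Next: January 2031 → January 1, 2031.
February 2031: February 1, 2031.

February 1, 2031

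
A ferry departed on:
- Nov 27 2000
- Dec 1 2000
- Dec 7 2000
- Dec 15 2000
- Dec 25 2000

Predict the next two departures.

Jan 6 2001, Jan 20 2001

Intervals are 4, 6, 8, 10 days — an arithmetic progression with common difference 2.
Next gap: 12 days. Dec 25 2000 + 12 days = Jan 6 2001.
Next gap: 14 days. Jan 6 2001 + 14 days = Jan 20 2001.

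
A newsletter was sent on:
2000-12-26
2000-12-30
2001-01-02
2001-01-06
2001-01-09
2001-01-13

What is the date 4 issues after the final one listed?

2001-01-27

Every event lands on a Tuesday or Saturday (gaps cycle 4, 3, 4, 3, 4).
So the schedule is: every Tuesday and Saturday.
Next Tuesday: 2001-01-16.
The following Saturday is 2001-01-20.
Next Tuesday: 2001-01-23.
Next Saturday: 2001-01-27.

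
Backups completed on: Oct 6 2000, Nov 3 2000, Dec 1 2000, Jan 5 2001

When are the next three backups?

All dates are Fridays, 28, 28, 35 days apart.
Specifically, the 1st Friday of each month.
1st Friday of February 2001: Feb 2 2001.
1st Friday of March 2001: Mar 2 2001.
April 2001 — 1st Friday is Apr 6 2001.

Feb 2 2001, Mar 2 2001, Apr 6 2001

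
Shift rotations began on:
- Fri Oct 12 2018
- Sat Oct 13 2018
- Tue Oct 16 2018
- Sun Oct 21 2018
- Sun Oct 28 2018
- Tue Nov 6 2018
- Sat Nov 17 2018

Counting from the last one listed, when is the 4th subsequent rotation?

The spacing grows by 2 each time: 1, 3, 5, 7, 9, 11 days.
Next gap: 13 days. Sat Nov 17 2018 + 13 days = Fri Nov 30 2018.
Next gap: 15 days. Fri Nov 30 2018 + 15 days = Sat Dec 15 2018.
Next gap: 17 days. Sat Dec 15 2018 + 17 days = Tue Jan 1 2019.
Next gap: 19 days. Tue Jan 1 2019 + 19 days = Sun Jan 20 2019.

Sun Jan 20 2019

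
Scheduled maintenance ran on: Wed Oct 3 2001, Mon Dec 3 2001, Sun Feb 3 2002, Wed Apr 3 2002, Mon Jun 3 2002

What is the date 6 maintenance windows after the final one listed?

The day-of-month is always 3 (61, 62, 59, 61 days between events).
So this recurs on the 3rd of every 2 months.
August 2002: Sat Aug 3 2002.
Next: October 2002 → Thu Oct 3 2002.
Next: December 2002 → Tue Dec 3 2002.
Next: February 2003 → Mon Feb 3 2003.
Next: April 2003 → Thu Apr 3 2003.
Next: June 2003 → Tue Jun 3 2003.

Tue Jun 3 2003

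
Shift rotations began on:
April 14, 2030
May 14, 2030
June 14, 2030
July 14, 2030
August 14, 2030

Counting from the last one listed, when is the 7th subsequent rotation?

March 14, 2031

The day-of-month is always 14 (30, 31, 30, 31 days between events).
So this recurs on the 14th of each month.
September 2030: September 14, 2030.
Next: October 2030 → October 14, 2030.
Next: November 2030 → November 14, 2030.
Next: December 2030 → December 14, 2030.
Next: January 2031 → January 14, 2031.
February 2031: February 14, 2031.
Next: March 2031 → March 14, 2031.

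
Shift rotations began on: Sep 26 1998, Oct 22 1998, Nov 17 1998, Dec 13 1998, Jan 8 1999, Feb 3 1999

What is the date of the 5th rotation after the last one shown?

Jun 13 1999

Gaps between consecutive events: 26, 26, 26, 26, 26 days — a constant 26-day interval.
Feb 3 1999 + 26 days = Mar 1 1999.
Mar 1 1999 + 26 days = Mar 27 1999.
Mar 27 1999 + 26 days = Apr 22 1999.
Apr 22 1999 + 26 days = May 18 1999.
May 18 1999 + 26 days = Jun 13 1999.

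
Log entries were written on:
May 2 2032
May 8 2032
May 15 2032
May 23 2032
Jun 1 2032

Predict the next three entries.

Intervals are 6, 7, 8, 9 days — an arithmetic progression with common difference 1.
Next gap: 10 days. Jun 1 2032 + 10 days = Jun 11 2032.
Next gap: 11 days. Jun 11 2032 + 11 days = Jun 22 2032.
Next gap: 12 days. Jun 22 2032 + 12 days = Jul 4 2032.

Jun 11 2032, Jun 22 2032, Jul 4 2032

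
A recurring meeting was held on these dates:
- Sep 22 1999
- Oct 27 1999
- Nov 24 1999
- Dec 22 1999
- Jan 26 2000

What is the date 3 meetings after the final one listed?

Apr 26 2000

These are Wednesdays at 28- or 35-day spacing (35, 28, 28, 35).
The pattern: 4th Wednesday of the month.
February 2000 — 4th Wednesday is Feb 23 2000.
4th Wednesday of March 2000: Mar 22 2000.
4th Wednesday of April 2000: Apr 26 2000.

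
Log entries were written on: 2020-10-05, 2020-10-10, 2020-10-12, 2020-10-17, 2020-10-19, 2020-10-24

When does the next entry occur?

Every event lands on a Monday or Saturday (gaps cycle 5, 2, 5, 2, 5).
So the schedule is: every Monday and Saturday.
Next Monday: 2020-10-26.

2020-10-26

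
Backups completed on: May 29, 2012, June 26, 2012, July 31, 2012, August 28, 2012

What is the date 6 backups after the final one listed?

February 26, 2013

These are Tuesdays with 28, 35, 28-day gaps.
Each is the final Tuesday of its month — May 29, 2012 is past the 28th, so '4th Tuesday' doesn't fit.
September 2012 ends with Tuesday September 25, 2012.
Last Tuesday of October 2012: October 30, 2012.
Last Tuesday of November 2012: November 27, 2012.
Last Tuesday of December 2012: December 25, 2012.
Last Tuesday of January 2013: January 29, 2013.
February 2013 ends with Tuesday February 26, 2013.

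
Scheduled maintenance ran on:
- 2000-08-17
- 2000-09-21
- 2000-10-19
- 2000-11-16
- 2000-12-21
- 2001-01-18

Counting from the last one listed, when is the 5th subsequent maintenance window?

These are Thursdays at 28- or 35-day spacing (35, 28, 28, 35, 28).
The pattern: 3rd Thursday of the month.
3rd Thursday of February 2001: 2001-02-15.
3rd Thursday of March 2001: 2001-03-15.
April 2001 — 3rd Thursday is 2001-04-19.
3rd Thursday of May 2001: 2001-05-17.
June 2001 — 3rd Thursday is 2001-06-21.

2001-06-21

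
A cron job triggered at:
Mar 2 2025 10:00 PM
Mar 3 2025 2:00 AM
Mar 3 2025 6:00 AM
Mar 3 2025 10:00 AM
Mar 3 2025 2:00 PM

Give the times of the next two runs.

Mar 3 2025 6:00 PM, Mar 3 2025 10:00 PM

The interval is a steady 4 hours (4, 4, 4, 4).
Mar 3 2025 2:00 PM + 4 h = Mar 3 2025 6:00 PM.
Mar 3 2025 6:00 PM + 4 h = Mar 3 2025 10:00 PM.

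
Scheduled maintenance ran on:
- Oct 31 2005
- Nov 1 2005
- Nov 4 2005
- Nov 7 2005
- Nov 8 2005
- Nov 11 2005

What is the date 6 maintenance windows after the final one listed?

Nov 25 2005

The gap pattern 1, 3, 3, 1, 3 repeats every 3 events.
These are the Mondays, Tuesdays and Fridays of each week.
The following Monday is Nov 14 2005.
Next Tuesday: Nov 15 2005.
The following Friday is Nov 18 2005.
The following Monday is Nov 21 2005.
Next Tuesday: Nov 22 2005.
Next Friday: Nov 25 2005.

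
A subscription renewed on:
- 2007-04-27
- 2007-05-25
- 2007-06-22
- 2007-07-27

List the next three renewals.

2007-08-24, 2007-09-28, 2007-10-26

Gaps: 28, 28, 35 days — a mix of 28 and 35. Every date is a Friday.
Each is the 4th Friday of its month.
4th Friday of August 2007: 2007-08-24.
September 2007 — 4th Friday is 2007-09-28.
October 2007 — 4th Friday is 2007-10-26.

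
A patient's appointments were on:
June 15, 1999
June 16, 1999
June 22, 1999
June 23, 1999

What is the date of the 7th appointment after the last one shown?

July 20, 1999

The gap pattern 1, 6, 1 repeats every 2 events.
These are the Tuesdays and Wednesdays of each week.
Next Tuesday: June 29, 1999.
Next Wednesday: June 30, 1999.
The following Tuesday is July 6, 1999.
Next Wednesday: July 7, 1999.
The following Tuesday is July 13, 1999.
Next Wednesday: July 14, 1999.
Next Tuesday: July 20, 1999.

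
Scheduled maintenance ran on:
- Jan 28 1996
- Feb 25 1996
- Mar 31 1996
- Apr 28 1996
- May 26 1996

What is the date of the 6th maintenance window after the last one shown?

Nov 24 1996

All Sundays; the gaps (28, 35, 28, 28) vary with month length.
This is the last Sunday of each month.
June 1996 ends with Sunday Jun 30 1996.
July 1996 ends with Sunday Jul 28 1996.
Last Sunday of August 1996: Aug 25 1996.
Last Sunday of September 1996: Sep 29 1996.
Last Sunday of October 1996: Oct 27 1996.
November 1996 ends with Sunday Nov 24 1996.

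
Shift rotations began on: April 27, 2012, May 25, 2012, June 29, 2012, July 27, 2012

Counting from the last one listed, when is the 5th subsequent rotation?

Every date is a Friday; gaps 28, 35, 28 days.
Each is the last Friday of its month (at least one falls on the 29th or later, ruling out '4th Friday').
Last Friday of August 2012: August 31, 2012.
September 2012 ends with Friday September 28, 2012.
Last Friday of October 2012: October 26, 2012.
November 2012 ends with Friday November 30, 2012.
Last Friday of December 2012: December 28, 2012.

December 28, 2012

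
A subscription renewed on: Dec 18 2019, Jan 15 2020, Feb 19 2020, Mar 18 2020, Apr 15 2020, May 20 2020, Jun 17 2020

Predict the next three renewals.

Jul 15 2020, Aug 19 2020, Sep 16 2020

All dates are Wednesdays, 28, 35, 28, 28, 35, 28 days apart.
Specifically, the 3rd Wednesday of each month.
3rd Wednesday of July 2020: Jul 15 2020.
3rd Wednesday of August 2020: Aug 19 2020.
September 2020 — 3rd Wednesday is Sep 16 2020.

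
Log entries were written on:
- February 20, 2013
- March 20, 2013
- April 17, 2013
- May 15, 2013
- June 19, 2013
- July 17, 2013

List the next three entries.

August 21, 2013; September 18, 2013; October 16, 2013

These are Wednesdays at 28- or 35-day spacing (28, 28, 28, 35, 28).
The pattern: 3rd Wednesday of the month.
3rd Wednesday of August 2013: August 21, 2013.
3rd Wednesday of September 2013: September 18, 2013.
3rd Wednesday of October 2013: October 16, 2013.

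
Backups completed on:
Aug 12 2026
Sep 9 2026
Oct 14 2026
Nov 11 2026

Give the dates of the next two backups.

These are Wednesdays at 28- or 35-day spacing (28, 35, 28).
The pattern: 2nd Wednesday of the month.
December 2026 — 2nd Wednesday is Dec 9 2026.
2nd Wednesday of January 2027: Jan 13 2027.

Dec 9 2026, Jan 13 2027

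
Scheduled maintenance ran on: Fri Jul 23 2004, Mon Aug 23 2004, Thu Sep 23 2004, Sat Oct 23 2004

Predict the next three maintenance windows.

Each date is the 23rd; the gaps (31, 31, 30) track the month lengths.
The rule is the 23rd of each month.
November 2004: Tue Nov 23 2004.
Next: December 2004 → Thu Dec 23 2004.
January 2005: Sun Jan 23 2005.

Tue Nov 23 2004, Thu Dec 23 2004, Sun Jan 23 2005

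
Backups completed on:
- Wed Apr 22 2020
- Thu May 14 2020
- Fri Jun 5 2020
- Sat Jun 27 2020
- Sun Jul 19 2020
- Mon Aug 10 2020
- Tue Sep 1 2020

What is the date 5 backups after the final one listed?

Sun Dec 20 2020

Every event comes 22 days after the last (22, 22, 22, 22, 22, 22).
Tue Sep 1 2020 + 22 days = Wed Sep 23 2020.
Wed Sep 23 2020 + 22 days = Thu Oct 15 2020.
Thu Oct 15 2020 + 22 days = Fri Nov 6 2020.
Fri Nov 6 2020 + 22 days = Sat Nov 28 2020.
Sat Nov 28 2020 + 22 days = Sun Dec 20 2020.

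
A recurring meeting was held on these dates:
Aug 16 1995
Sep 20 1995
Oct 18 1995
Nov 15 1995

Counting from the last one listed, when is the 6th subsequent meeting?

These are Wednesdays at 28- or 35-day spacing (35, 28, 28).
The pattern: 3rd Wednesday of the month.
December 1995 — 3rd Wednesday is Dec 20 1995.
3rd Wednesday of January 1996: Jan 17 1996.
3rd Wednesday of February 1996: Feb 21 1996.
March 1996 — 3rd Wednesday is Mar 20 1996.
April 1996 — 3rd Wednesday is Apr 17 1996.
May 1996 — 3rd Wednesday is May 15 1996.

May 15 1996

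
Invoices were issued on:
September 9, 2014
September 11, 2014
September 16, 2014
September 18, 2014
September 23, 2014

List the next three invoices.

The gap pattern 2, 5, 2, 5 repeats every 2 events.
These are the Tuesdays and Thursdays of each week.
The following Thursday is September 25, 2014.
Next Tuesday: September 30, 2014.
Next Thursday: October 2, 2014.

September 25, 2014; September 30, 2014; October 2, 2014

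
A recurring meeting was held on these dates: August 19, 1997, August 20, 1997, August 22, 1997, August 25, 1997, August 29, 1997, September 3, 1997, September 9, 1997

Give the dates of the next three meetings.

Intervals are 1, 2, 3, 4, 5, 6 days — an arithmetic progression with common difference 1.
Next gap: 7 days. September 9, 1997 + 7 days = September 16, 1997.
Next gap: 8 days. September 16, 1997 + 8 days = September 24, 1997.
Next gap: 9 days. September 24, 1997 + 9 days = October 3, 1997.

September 16, 1997; September 24, 1997; October 3, 1997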